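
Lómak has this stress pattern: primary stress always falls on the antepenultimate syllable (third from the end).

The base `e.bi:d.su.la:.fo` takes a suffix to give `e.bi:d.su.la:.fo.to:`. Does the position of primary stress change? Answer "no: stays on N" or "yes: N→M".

yes: 3→4

Base `e.bi:d.su.la:.fo` (5 syllables):
  The word has 5 syllables; the antepenultimate syllable (third from the end) is syllable 3 (su).
  → primary stress on syllable 3.
Suffixed `e.bi:d.su.la:.fo.to:` (6 syllables):
  The word has 6 syllables; the antepenultimate syllable (third from the end) is syllable 4 (la:).
  → primary stress on syllable 4.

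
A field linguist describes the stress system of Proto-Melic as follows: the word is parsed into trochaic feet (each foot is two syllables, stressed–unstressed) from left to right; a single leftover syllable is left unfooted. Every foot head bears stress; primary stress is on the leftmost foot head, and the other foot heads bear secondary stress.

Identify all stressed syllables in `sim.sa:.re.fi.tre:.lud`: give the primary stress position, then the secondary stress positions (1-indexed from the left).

primary 1, secondary 3, 5

Parse left to right into trochaic (ˈσσ) feet: (ˈsim.sa:) (ˈre.fi) (ˈtre:.lud).
Foot heads (stressed positions): 1, 3, 5.
End Rule Leftmost: primary stress on the leftmost head = syllable 1.
Secondary stress on 3, 5: ˈsim.sa:.ˌre.fi.ˌtre:.lud.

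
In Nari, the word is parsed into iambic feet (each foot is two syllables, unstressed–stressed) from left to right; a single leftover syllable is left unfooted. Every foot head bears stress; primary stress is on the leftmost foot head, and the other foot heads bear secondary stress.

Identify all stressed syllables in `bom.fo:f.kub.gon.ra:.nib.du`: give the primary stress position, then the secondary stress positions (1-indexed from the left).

Parse left to right into iambic (σˈσ) feet: (bom.ˈfo:f) (kub.ˈgon) (ra:.ˈnib) du. Syllable 7 is left unfooted.
Foot heads (stressed positions): 2, 4, 6.
End Rule Leftmost: primary stress on the leftmost head = syllable 2.
Secondary stress on 4, 6: bom.ˈfo:f.kub.ˌgon.ra:.ˌnib.du.

primary 2, secondary 4, 6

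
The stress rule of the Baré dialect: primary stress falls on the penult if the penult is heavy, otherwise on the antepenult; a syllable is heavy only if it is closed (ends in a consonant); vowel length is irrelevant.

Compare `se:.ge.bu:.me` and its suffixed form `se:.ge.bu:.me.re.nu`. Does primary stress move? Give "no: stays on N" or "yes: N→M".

Base `se:.ge.bu:.me` (4 syllables):
  Weights: 2 ge L, 3 bu: L, 4 me L.
  The penult (syllable 3, bu:) is light, so stress falls on the antepenult (syllable 2, ge).
  → primary stress on syllable 2.
Suffixed `se:.ge.bu:.me.re.nu` (6 syllables):
  Weights: 4 me L, 5 re L, 6 nu L.
  The penult (syllable 5, re) is light, so stress falls on the antepenult (syllable 4, me).
  → primary stress on syllable 4.

yes: 2→4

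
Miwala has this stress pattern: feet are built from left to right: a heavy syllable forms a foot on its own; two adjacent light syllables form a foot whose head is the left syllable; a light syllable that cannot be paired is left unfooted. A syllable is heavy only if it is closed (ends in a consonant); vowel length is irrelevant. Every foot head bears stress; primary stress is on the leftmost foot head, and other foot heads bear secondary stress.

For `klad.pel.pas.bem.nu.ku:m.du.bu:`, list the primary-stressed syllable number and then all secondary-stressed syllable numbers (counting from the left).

Weights: 1 klad H, 2 pel H, 3 pas H, 4 bem H, 5 nu L, 6 ku:m H, 7 du L, 8 bu: L.
Parse left to right (heavy = foot alone; LL = one foot; stranded L unfooted): (ˈklad) (ˈpel) (ˈpas) (ˈbem) nu (ˈku:m) (ˈdu.bu:).
Foot heads: 1, 2, 3, 4, 6, 7.
Primary stress on the leftmost head = syllable 1.
Secondary stress on 2, 3, 4, 6, 7: ˈklad.ˌpel.ˌpas.ˌbem.nu.ˌku:m.ˌdu.bu:.

primary 1, secondary 2, 3, 4, 6, 7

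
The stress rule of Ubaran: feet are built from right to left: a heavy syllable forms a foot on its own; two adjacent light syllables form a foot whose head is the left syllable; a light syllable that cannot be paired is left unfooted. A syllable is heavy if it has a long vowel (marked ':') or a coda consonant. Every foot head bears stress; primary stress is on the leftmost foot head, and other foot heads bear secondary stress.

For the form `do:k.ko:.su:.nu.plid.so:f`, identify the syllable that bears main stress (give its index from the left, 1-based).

Weights: 1 do:k H, 2 ko: H, 3 su: H, 4 nu L, 5 plid H, 6 so:f H.
Parse right to left (heavy = foot alone; LL = one foot; stranded L unfooted): (ˈdo:k) (ˈko:) (ˈsu:) nu (ˈplid) (ˈso:f).
Foot heads: 1, 2, 3, 5, 6.
Primary stress on the leftmost head = syllable 1.
Primary stress: syllable 1 → ˈdo:k.ko:.su:.nu.plid.so:f.

1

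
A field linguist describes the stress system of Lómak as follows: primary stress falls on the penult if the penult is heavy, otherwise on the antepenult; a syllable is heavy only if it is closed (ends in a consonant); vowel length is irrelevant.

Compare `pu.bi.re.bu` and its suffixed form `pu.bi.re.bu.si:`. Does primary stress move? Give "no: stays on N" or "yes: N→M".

Base `pu.bi.re.bu` (4 syllables):
  Weights: 2 bi L, 3 re L, 4 bu L.
  The penult (syllable 3, re) is light, so stress falls on the antepenult (syllable 2, bi).
  → primary stress on syllable 2.
Suffixed `pu.bi.re.bu.si:` (5 syllables):
  Weights: 3 re L, 4 bu L, 5 si: L.
  The penult (syllable 4, bu) is light, so stress falls on the antepenult (syllable 3, re).
  → primary stress on syllable 3.

yes: 2→3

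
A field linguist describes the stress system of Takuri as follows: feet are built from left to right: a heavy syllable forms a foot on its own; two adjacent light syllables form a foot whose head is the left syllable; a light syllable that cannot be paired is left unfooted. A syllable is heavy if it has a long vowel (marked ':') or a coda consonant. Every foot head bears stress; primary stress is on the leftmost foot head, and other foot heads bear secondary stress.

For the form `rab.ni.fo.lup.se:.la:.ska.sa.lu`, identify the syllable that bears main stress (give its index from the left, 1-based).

1

Weights: 1 rab H, 2 ni L, 3 fo L, 4 lup H, 5 se: H, 6 la: H, 7 ska L, 8 sa L, 9 lu L.
Parse left to right (heavy = foot alone; LL = one foot; stranded L unfooted): (ˈrab) (ˈni.fo) (ˈlup) (ˈse:) (ˈla:) (ˈska.sa) lu.
Foot heads: 1, 2, 4, 5, 6, 7.
Primary stress on the leftmost head = syllable 1.
Primary stress: syllable 1 → ˈrab.ni.fo.lup.se:.la:.ska.sa.lu.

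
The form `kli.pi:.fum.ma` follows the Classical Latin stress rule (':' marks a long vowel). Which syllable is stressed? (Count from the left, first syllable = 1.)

3

Classical Latin: stress the penult if heavy (long vowel or closed), else the antepenult.
Weights: 2 pi: H, 3 fum H, 4 ma L.
The penult (syllable 3, fum) is heavy, so it takes stress.
Stress on syllable 3: kli.pi:.ˈfum.ma.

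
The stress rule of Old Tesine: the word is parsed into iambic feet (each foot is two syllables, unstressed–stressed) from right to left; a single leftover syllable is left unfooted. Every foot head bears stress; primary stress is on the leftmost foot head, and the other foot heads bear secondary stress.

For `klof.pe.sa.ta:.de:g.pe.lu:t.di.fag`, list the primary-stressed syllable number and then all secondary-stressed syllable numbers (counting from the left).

Parse right to left into iambic (σˈσ) feet: klof (pe.ˈsa) (ta:.ˈde:g) (pe.ˈlu:t) (di.ˈfag). Syllable 1 is left unfooted.
Foot heads (stressed positions): 3, 5, 7, 9.
End Rule Leftmost: primary stress on the leftmost head = syllable 3.
Secondary stress on 5, 7, 9: klof.pe.ˈsa.ta:.ˌde:g.pe.ˌlu:t.di.ˌfag.

primary 3, secondary 5, 7, 9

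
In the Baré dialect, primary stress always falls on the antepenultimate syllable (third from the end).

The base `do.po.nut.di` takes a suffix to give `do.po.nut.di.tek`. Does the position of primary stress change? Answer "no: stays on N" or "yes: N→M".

yes: 2→3

Base `do.po.nut.di` (4 syllables):
  The word has 4 syllables; the antepenultimate syllable (third from the end) is syllable 2 (po).
  → primary stress on syllable 2.
Suffixed `do.po.nut.di.tek` (5 syllables):
  The word has 5 syllables; the antepenultimate syllable (third from the end) is syllable 3 (nut).
  → primary stress on syllable 3.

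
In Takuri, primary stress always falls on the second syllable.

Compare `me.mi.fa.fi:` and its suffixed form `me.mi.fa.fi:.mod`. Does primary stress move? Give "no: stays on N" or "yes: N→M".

no: stays on 2

Base `me.mi.fa.fi:` (4 syllables):
  The word has 4 syllables; the second syllable is syllable 2 (mi).
  → primary stress on syllable 2.
Suffixed `me.mi.fa.fi:.mod` (5 syllables):
  The word has 5 syllables; the second syllable is syllable 2 (mi).
  → primary stress on syllable 2.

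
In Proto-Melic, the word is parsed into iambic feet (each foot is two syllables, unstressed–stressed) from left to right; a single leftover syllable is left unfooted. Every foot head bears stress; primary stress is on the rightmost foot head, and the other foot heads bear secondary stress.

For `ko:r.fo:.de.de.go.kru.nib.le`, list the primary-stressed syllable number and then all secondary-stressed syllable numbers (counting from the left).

primary 8, secondary 2, 4, 6

Parse left to right into iambic (σˈσ) feet: (ko:r.ˈfo:) (de.ˈde) (go.ˈkru) (nib.ˈle).
Foot heads (stressed positions): 2, 4, 6, 8.
End Rule Rightmost: primary stress on the rightmost head = syllable 8.
Secondary stress on 2, 4, 6: ko:r.ˌfo:.de.ˌde.go.ˌkru.nib.ˈle.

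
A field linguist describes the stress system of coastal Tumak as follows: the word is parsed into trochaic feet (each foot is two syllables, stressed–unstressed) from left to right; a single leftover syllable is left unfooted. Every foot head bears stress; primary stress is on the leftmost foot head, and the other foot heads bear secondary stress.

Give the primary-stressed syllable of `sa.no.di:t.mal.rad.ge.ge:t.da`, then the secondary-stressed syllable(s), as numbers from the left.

primary 1, secondary 3, 5, 7

Parse left to right into trochaic (ˈσσ) feet: (ˈsa.no) (ˈdi:t.mal) (ˈrad.ge) (ˈge:t.da).
Foot heads (stressed positions): 1, 3, 5, 7.
End Rule Leftmost: primary stress on the leftmost head = syllable 1.
Secondary stress on 3, 5, 7: ˈsa.no.ˌdi:t.mal.ˌrad.ge.ˌge:t.da.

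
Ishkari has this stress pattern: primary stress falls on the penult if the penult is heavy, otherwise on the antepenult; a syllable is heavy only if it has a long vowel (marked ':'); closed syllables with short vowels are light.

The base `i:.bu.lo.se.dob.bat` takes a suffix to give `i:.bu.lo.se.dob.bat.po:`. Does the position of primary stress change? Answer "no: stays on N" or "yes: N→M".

Base `i:.bu.lo.se.dob.bat` (6 syllables):
  Weights: 4 se L, 5 dob L, 6 bat L.
  The penult (syllable 5, dob) is light, so stress falls on the antepenult (syllable 4, se).
  → primary stress on syllable 4.
Suffixed `i:.bu.lo.se.dob.bat.po:` (7 syllables):
  Weights: 5 dob L, 6 bat L, 7 po: H.
  The penult (syllable 6, bat) is light, so stress falls on the antepenult (syllable 5, dob).
  → primary stress on syllable 5.

yes: 4→5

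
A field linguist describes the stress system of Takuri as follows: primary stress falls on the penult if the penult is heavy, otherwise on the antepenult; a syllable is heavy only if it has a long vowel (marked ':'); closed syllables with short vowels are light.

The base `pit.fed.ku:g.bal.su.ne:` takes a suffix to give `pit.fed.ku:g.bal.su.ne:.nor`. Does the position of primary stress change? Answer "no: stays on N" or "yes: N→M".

Base `pit.fed.ku:g.bal.su.ne:` (6 syllables):
  Weights: 4 bal L, 5 su L, 6 ne: H.
  The penult (syllable 5, su) is light, so stress falls on the antepenult (syllable 4, bal).
  → primary stress on syllable 4.
Suffixed `pit.fed.ku:g.bal.su.ne:.nor` (7 syllables):
  Weights: 5 su L, 6 ne: H, 7 nor L.
  The penult (syllable 6, ne:) is heavy, so it takes stress.
  → primary stress on syllable 6.

yes: 4→6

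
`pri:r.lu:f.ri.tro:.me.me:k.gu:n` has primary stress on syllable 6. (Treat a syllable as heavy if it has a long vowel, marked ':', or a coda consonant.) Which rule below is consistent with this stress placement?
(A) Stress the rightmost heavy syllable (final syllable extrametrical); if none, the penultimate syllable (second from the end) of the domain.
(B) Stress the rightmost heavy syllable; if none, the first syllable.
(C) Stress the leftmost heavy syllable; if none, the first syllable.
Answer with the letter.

Rule A → syllable 6 ✓.
Rule B → syllable 7 (observed: 6).
Rule C → syllable 1 (observed: 6).

A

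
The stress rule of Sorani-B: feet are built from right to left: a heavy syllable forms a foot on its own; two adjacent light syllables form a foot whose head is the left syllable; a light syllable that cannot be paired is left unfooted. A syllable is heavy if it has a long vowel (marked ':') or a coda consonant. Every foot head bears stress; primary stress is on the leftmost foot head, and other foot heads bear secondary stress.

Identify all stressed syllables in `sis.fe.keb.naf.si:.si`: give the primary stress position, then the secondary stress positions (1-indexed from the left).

primary 1, secondary 3, 4, 5

Weights: 1 sis H, 2 fe L, 3 keb H, 4 naf H, 5 si: H, 6 si L.
Parse right to left (heavy = foot alone; LL = one foot; stranded L unfooted): (ˈsis) fe (ˈkeb) (ˈnaf) (ˈsi:) si.
Foot heads: 1, 3, 4, 5.
Primary stress on the leftmost head = syllable 1.
Secondary stress on 3, 4, 5: ˈsis.fe.ˌkeb.ˌnaf.ˌsi:.si.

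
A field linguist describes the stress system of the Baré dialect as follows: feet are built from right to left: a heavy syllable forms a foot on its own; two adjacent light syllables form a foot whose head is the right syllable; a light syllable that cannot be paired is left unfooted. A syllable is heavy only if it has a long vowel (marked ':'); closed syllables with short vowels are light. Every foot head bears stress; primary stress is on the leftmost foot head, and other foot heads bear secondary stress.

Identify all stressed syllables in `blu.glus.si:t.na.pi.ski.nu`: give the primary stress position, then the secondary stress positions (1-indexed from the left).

primary 2, secondary 3, 5, 7

Weights: 1 blu L, 2 glus L, 3 si:t H, 4 na L, 5 pi L, 6 ski L, 7 nu L.
Parse right to left (heavy = foot alone; LL = one foot; stranded L unfooted): (blu.ˈglus) (ˈsi:t) (na.ˈpi) (ski.ˈnu).
Foot heads: 2, 3, 5, 7.
Primary stress on the leftmost head = syllable 2.
Secondary stress on 3, 5, 7: blu.ˈglus.ˌsi:t.na.ˌpi.ski.ˌnu.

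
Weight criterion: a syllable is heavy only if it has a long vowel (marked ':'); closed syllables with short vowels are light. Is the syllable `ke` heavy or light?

light

`ke`: short vowel, open (no coda). Short vowel → light.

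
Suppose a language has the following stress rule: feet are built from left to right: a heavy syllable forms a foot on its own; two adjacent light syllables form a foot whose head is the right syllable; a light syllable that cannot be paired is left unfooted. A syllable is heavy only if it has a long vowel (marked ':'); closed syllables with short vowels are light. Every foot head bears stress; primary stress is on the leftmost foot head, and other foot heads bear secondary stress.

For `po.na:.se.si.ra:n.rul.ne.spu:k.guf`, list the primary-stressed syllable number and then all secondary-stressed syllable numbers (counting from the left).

primary 2, secondary 4, 5, 7, 8

Weights: 1 po L, 2 na: H, 3 se L, 4 si L, 5 ra:n H, 6 rul L, 7 ne L, 8 spu:k H, 9 guf L.
Parse left to right (heavy = foot alone; LL = one foot; stranded L unfooted): po (ˈna:) (se.ˈsi) (ˈra:n) (rul.ˈne) (ˈspu:k) guf.
Foot heads: 2, 4, 5, 7, 8.
Primary stress on the leftmost head = syllable 2.
Secondary stress on 4, 5, 7, 8: po.ˈna:.se.ˌsi.ˌra:n.rul.ˌne.ˌspu:k.guf.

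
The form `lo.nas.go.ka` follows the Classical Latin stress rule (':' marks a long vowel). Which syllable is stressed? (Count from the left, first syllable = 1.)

2

Classical Latin: stress the penult if heavy (long vowel or closed), else the antepenult.
Weights: 2 nas H, 3 go L, 4 ka L.
The penult (syllable 3, go) is light, so stress falls on the antepenult (syllable 2, nas).
Stress on syllable 2: lo.ˈnas.go.ka.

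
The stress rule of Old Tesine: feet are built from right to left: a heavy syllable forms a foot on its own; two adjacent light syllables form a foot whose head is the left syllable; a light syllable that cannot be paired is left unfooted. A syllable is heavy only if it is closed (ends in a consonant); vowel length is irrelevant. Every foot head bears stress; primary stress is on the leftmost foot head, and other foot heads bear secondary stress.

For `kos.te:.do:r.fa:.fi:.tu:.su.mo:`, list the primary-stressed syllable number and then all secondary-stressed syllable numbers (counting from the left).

primary 1, secondary 3, 5, 7

Weights: 1 kos H, 2 te: L, 3 do:r H, 4 fa: L, 5 fi: L, 6 tu: L, 7 su L, 8 mo: L.
Parse right to left (heavy = foot alone; LL = one foot; stranded L unfooted): (ˈkos) te: (ˈdo:r) fa: (ˈfi:.tu:) (ˈsu.mo:).
Foot heads: 1, 3, 5, 7.
Primary stress on the leftmost head = syllable 1.
Secondary stress on 3, 5, 7: ˈkos.te:.ˌdo:r.fa:.ˌfi:.tu:.ˌsu.mo:.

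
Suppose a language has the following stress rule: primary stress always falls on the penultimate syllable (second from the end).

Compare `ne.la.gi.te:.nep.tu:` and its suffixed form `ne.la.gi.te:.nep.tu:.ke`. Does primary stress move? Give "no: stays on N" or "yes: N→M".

Base `ne.la.gi.te:.nep.tu:` (6 syllables):
  The word has 6 syllables; the penultimate syllable (second from the end) is syllable 5 (nep).
  → primary stress on syllable 5.
Suffixed `ne.la.gi.te:.nep.tu:.ke` (7 syllables):
  The word has 7 syllables; the penultimate syllable (second from the end) is syllable 6 (tu:).
  → primary stress on syllable 6.

yes: 5→6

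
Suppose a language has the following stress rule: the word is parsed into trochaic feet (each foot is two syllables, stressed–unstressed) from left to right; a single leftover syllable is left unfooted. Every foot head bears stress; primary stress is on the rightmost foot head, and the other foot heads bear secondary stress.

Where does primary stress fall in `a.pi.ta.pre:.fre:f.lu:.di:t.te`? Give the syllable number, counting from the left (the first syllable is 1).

7

Parse left to right into trochaic (ˈσσ) feet: (ˈa.pi) (ˈta.pre:) (ˈfre:f.lu:) (ˈdi:t.te).
Foot heads (stressed positions): 1, 3, 5, 7.
End Rule Rightmost: primary stress on the rightmost head = syllable 7.
Primary stress: syllable 7 → a.pi.ta.pre:.fre:f.lu:.ˈdi:t.te.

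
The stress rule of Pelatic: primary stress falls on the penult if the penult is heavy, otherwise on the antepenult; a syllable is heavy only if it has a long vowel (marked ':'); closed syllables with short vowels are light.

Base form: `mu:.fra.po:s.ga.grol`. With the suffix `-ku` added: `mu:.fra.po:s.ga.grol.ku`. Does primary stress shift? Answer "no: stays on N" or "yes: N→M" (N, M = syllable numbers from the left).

yes: 3→4

Base `mu:.fra.po:s.ga.grol` (5 syllables):
  Weights: 3 po:s H, 4 ga L, 5 grol L.
  The penult (syllable 4, ga) is light, so stress falls on the antepenult (syllable 3, po:s).
  → primary stress on syllable 3.
Suffixed `mu:.fra.po:s.ga.grol.ku` (6 syllables):
  Weights: 4 ga L, 5 grol L, 6 ku L.
  The penult (syllable 5, grol) is light, so stress falls on the antepenult (syllable 4, ga).
  → primary stress on syllable 4.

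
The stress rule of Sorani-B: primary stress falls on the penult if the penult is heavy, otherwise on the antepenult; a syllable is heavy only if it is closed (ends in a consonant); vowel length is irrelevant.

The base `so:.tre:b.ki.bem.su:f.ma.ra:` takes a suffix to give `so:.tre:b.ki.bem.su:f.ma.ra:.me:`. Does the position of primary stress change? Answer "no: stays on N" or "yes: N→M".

yes: 5→6

Base `so:.tre:b.ki.bem.su:f.ma.ra:` (7 syllables):
  Weights: 5 su:f H, 6 ma L, 7 ra: L.
  The penult (syllable 6, ma) is light, so stress falls on the antepenult (syllable 5, su:f).
  → primary stress on syllable 5.
Suffixed `so:.tre:b.ki.bem.su:f.ma.ra:.me:` (8 syllables):
  Weights: 6 ma L, 7 ra: L, 8 me: L.
  The penult (syllable 7, ra:) is light, so stress falls on the antepenult (syllable 6, ma).
  → primary stress on syllable 6.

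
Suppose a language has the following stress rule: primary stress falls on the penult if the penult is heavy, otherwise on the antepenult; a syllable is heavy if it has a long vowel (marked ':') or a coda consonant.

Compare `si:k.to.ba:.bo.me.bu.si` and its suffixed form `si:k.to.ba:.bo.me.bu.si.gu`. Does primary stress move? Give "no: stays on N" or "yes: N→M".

yes: 5→6

Base `si:k.to.ba:.bo.me.bu.si` (7 syllables):
  Weights: 5 me L, 6 bu L, 7 si L.
  The penult (syllable 6, bu) is light, so stress falls on the antepenult (syllable 5, me).
  → primary stress on syllable 5.
Suffixed `si:k.to.ba:.bo.me.bu.si.gu` (8 syllables):
  Weights: 6 bu L, 7 si L, 8 gu L.
  The penult (syllable 7, si) is light, so stress falls on the antepenult (syllable 6, bu).
  → primary stress on syllable 6.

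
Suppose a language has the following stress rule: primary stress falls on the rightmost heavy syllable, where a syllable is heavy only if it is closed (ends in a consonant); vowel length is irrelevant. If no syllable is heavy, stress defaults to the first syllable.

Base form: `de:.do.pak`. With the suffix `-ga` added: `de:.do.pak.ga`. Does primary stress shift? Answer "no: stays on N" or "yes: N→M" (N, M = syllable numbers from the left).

no: stays on 3

Base `de:.do.pak` (3 syllables):
  Weights: 1 de: L, 2 do L, 3 pak H.
  Heavy syllables in the domain: 3. The rightmost is syllable 3 (pak).
  → primary stress on syllable 3.
Suffixed `de:.do.pak.ga` (4 syllables):
  Weights: 1 de: L, 2 do L, 3 pak H, 4 ga L.
  Heavy syllables in the domain: 3. The rightmost is syllable 3 (pak).
  → primary stress on syllable 3.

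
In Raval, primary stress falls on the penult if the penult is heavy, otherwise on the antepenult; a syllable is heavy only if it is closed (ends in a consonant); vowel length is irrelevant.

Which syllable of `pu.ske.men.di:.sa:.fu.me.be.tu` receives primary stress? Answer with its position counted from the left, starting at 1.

7

Weights: 7 me L, 8 be L, 9 tu L.
The penult (syllable 8, be) is light, so stress falls on the antepenult (syllable 7, me).
Primary stress: syllable 7 → pu.ske.men.di:.sa:.fu.ˈme.be.tu.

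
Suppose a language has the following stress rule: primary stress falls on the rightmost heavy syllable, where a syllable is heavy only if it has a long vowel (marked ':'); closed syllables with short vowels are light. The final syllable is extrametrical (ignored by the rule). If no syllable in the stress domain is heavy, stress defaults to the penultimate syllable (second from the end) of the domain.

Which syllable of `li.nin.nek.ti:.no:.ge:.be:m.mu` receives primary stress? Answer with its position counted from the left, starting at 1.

The final syllable (8, mu) is extrametrical; the stress domain is syllables 1–7.
Weights: 1 li L, 2 nin L, 3 nek L, 4 ti: H, 5 no: H, 6 ge: H, 7 be:m H.
Heavy syllables in the domain: 4, 5, 6, 7. The rightmost is syllable 7 (be:m).
Primary stress: syllable 7 → li.nin.nek.ti:.no:.ge:.ˈbe:m.mu.

7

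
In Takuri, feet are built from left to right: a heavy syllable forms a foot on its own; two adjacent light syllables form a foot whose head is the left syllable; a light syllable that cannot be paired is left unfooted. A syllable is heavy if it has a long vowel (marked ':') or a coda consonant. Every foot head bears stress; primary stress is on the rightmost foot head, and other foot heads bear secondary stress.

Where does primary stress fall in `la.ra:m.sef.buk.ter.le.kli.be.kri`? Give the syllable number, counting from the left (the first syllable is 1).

8

Weights: 1 la L, 2 ra:m H, 3 sef H, 4 buk H, 5 ter H, 6 le L, 7 kli L, 8 be L, 9 kri L.
Parse left to right (heavy = foot alone; LL = one foot; stranded L unfooted): la (ˈra:m) (ˈsef) (ˈbuk) (ˈter) (ˈle.kli) (ˈbe.kri).
Foot heads: 2, 3, 4, 5, 6, 8.
Primary stress on the rightmost head = syllable 8.
Primary stress: syllable 8 → la.ra:m.sef.buk.ter.le.kli.ˈbe.kri.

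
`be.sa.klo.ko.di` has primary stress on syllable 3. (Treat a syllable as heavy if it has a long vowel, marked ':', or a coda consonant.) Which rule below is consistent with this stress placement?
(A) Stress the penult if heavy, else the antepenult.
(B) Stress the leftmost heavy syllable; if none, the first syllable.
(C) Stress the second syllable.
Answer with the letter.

Rule A → syllable 3 ✓.
Rule B → syllable 1 (observed: 3).
Rule C → syllable 2 (observed: 3).

A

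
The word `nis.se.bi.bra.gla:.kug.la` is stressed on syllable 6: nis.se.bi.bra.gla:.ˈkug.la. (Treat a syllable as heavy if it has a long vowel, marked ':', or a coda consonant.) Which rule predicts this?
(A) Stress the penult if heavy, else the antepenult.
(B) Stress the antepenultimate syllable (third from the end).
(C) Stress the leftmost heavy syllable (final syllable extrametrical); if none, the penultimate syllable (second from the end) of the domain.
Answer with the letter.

A

Rule A → syllable 6 ✓.
Rule B → syllable 5 (observed: 6).
Rule C → syllable 1 (observed: 6).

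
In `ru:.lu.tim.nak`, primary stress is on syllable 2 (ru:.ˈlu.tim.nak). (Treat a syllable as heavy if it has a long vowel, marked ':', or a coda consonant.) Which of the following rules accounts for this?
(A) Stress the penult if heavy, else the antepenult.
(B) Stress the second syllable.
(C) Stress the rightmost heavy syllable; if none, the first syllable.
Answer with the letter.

B

Rule A → syllable 3 (observed: 2).
Rule B → syllable 2 ✓.
Rule C → syllable 4 (observed: 2).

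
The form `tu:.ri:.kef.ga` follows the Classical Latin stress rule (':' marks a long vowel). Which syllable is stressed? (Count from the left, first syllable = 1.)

3

Classical Latin: stress the penult if heavy (long vowel or closed), else the antepenult.
Weights: 2 ri: H, 3 kef H, 4 ga L.
The penult (syllable 3, kef) is heavy, so it takes stress.
Stress on syllable 3: tu:.ri:.ˈkef.ga.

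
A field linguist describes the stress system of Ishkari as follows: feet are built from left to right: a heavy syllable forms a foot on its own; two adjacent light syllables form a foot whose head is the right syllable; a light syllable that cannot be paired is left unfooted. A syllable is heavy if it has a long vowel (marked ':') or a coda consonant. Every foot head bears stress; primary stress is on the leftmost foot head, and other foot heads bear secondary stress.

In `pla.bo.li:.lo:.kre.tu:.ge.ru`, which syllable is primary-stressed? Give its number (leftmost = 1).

Weights: 1 pla L, 2 bo L, 3 li: H, 4 lo: H, 5 kre L, 6 tu: H, 7 ge L, 8 ru L.
Parse left to right (heavy = foot alone; LL = one foot; stranded L unfooted): (pla.ˈbo) (ˈli:) (ˈlo:) kre (ˈtu:) (ge.ˈru).
Foot heads: 2, 3, 4, 6, 8.
Primary stress on the leftmost head = syllable 2.
Primary stress: syllable 2 → pla.ˈbo.li:.lo:.kre.tu:.ge.ru.

2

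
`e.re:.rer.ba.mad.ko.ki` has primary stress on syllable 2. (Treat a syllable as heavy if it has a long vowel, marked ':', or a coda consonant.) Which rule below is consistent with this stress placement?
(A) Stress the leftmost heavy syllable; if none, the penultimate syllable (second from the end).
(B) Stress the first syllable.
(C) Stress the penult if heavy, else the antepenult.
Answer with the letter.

Rule A → syllable 2 ✓.
Rule B → syllable 1 (observed: 2).
Rule C → syllable 5 (observed: 2).

A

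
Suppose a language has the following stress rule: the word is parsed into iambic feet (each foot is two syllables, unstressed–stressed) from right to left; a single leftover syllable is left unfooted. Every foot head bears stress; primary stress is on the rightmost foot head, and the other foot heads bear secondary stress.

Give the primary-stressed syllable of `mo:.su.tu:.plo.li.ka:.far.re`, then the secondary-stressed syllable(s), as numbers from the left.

primary 8, secondary 2, 4, 6

Parse right to left into iambic (σˈσ) feet: (mo:.ˈsu) (tu:.ˈplo) (li.ˈka:) (far.ˈre).
Foot heads (stressed positions): 2, 4, 6, 8.
End Rule Rightmost: primary stress on the rightmost head = syllable 8.
Secondary stress on 2, 4, 6: mo:.ˌsu.tu:.ˌplo.li.ˌka:.far.ˈre.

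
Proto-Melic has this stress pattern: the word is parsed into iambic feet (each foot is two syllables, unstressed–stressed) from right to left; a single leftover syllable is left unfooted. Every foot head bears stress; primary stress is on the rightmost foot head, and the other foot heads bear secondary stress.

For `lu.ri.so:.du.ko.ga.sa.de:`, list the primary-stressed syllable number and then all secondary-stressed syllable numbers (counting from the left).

primary 8, secondary 2, 4, 6

Parse right to left into iambic (σˈσ) feet: (lu.ˈri) (so:.ˈdu) (ko.ˈga) (sa.ˈde:).
Foot heads (stressed positions): 2, 4, 6, 8.
End Rule Rightmost: primary stress on the rightmost head = syllable 8.
Secondary stress on 2, 4, 6: lu.ˌri.so:.ˌdu.ko.ˌga.sa.ˈde:.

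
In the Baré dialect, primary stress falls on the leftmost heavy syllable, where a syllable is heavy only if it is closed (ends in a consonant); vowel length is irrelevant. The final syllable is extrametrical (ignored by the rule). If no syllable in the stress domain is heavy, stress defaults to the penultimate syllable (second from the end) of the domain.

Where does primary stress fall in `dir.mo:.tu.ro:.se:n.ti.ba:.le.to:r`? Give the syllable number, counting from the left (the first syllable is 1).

The final syllable (9, to:r) is extrametrical; the stress domain is syllables 1–8.
Weights: 1 dir H, 2 mo: L, 3 tu L, 4 ro: L, 5 se:n H, 6 ti L, 7 ba: L, 8 le L.
Heavy syllables in the domain: 1, 5. The leftmost is syllable 1 (dir).
Primary stress: syllable 1 → ˈdir.mo:.tu.ro:.se:n.ti.ba:.le.to:r.

1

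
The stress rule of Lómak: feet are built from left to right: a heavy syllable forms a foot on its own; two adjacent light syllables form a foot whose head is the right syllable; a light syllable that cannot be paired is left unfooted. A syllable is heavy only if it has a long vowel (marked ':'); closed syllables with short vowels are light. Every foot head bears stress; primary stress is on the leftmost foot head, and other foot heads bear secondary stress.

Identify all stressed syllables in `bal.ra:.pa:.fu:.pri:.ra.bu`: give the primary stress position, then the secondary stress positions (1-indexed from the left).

Weights: 1 bal L, 2 ra: H, 3 pa: H, 4 fu: H, 5 pri: H, 6 ra L, 7 bu L.
Parse left to right (heavy = foot alone; LL = one foot; stranded L unfooted): bal (ˈra:) (ˈpa:) (ˈfu:) (ˈpri:) (ra.ˈbu).
Foot heads: 2, 3, 4, 5, 7.
Primary stress on the leftmost head = syllable 2.
Secondary stress on 3, 4, 5, 7: bal.ˈra:.ˌpa:.ˌfu:.ˌpri:.ra.ˌbu.

primary 2, secondary 3, 4, 5, 7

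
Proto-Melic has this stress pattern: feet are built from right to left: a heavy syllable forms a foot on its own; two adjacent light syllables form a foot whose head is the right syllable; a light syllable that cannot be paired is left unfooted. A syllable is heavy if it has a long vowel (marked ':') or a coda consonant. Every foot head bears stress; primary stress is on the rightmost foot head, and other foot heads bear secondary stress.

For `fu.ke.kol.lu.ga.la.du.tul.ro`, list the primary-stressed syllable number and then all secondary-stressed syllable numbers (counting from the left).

primary 8, secondary 2, 3, 5, 7

Weights: 1 fu L, 2 ke L, 3 kol H, 4 lu L, 5 ga L, 6 la L, 7 du L, 8 tul H, 9 ro L.
Parse right to left (heavy = foot alone; LL = one foot; stranded L unfooted): (fu.ˈke) (ˈkol) (lu.ˈga) (la.ˈdu) (ˈtul) ro.
Foot heads: 2, 3, 5, 7, 8.
Primary stress on the rightmost head = syllable 8.
Secondary stress on 2, 3, 5, 7: fu.ˌke.ˌkol.lu.ˌga.la.ˌdu.ˈtul.ro.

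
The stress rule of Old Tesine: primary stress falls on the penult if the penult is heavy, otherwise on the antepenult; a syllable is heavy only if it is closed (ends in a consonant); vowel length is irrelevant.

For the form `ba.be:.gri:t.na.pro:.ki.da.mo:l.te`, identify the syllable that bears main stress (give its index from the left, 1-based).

Weights: 7 da L, 8 mo:l H, 9 te L.
The penult (syllable 8, mo:l) is heavy, so it takes stress.
Primary stress: syllable 8 → ba.be:.gri:t.na.pro:.ki.da.ˈmo:l.te.

8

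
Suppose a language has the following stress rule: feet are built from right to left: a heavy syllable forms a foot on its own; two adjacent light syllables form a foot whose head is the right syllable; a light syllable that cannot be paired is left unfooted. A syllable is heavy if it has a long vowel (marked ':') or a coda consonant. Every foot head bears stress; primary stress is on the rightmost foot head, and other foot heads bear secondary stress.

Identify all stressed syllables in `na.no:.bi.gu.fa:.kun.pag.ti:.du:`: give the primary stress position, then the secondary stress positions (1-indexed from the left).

primary 9, secondary 2, 4, 5, 6, 7, 8

Weights: 1 na L, 2 no: H, 3 bi L, 4 gu L, 5 fa: H, 6 kun H, 7 pag H, 8 ti: H, 9 du: H.
Parse right to left (heavy = foot alone; LL = one foot; stranded L unfooted): na (ˈno:) (bi.ˈgu) (ˈfa:) (ˈkun) (ˈpag) (ˈti:) (ˈdu:).
Foot heads: 2, 4, 5, 6, 7, 8, 9.
Primary stress on the rightmost head = syllable 9.
Secondary stress on 2, 4, 5, 6, 7, 8: na.ˌno:.bi.ˌgu.ˌfa:.ˌkun.ˌpag.ˌti:.ˈdu:.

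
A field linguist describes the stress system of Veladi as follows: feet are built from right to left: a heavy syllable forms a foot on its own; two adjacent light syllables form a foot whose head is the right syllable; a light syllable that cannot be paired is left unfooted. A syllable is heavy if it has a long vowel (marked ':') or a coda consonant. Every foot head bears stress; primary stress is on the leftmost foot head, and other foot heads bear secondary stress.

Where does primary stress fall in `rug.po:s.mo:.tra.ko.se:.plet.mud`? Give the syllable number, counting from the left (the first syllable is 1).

1

Weights: 1 rug H, 2 po:s H, 3 mo: H, 4 tra L, 5 ko L, 6 se: H, 7 plet H, 8 mud H.
Parse right to left (heavy = foot alone; LL = one foot; stranded L unfooted): (ˈrug) (ˈpo:s) (ˈmo:) (tra.ˈko) (ˈse:) (ˈplet) (ˈmud).
Foot heads: 1, 2, 3, 5, 6, 7, 8.
Primary stress on the leftmost head = syllable 1.
Primary stress: syllable 1 → ˈrug.po:s.mo:.tra.ko.se:.plet.mud.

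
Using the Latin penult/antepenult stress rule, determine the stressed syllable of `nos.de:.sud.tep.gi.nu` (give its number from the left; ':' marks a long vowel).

4

Classical Latin: stress the penult if heavy (long vowel or closed), else the antepenult.
Weights: 4 tep H, 5 gi L, 6 nu L.
The penult (syllable 5, gi) is light, so stress falls on the antepenult (syllable 4, tep).
Stress on syllable 4: nos.de:.sud.ˈtep.gi.nu.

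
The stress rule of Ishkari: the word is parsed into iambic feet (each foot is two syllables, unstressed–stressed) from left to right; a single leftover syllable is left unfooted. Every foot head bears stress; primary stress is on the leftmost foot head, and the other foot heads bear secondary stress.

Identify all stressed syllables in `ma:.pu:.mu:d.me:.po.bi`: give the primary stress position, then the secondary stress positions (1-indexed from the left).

Parse left to right into iambic (σˈσ) feet: (ma:.ˈpu:) (mu:d.ˈme:) (po.ˈbi).
Foot heads (stressed positions): 2, 4, 6.
End Rule Leftmost: primary stress on the leftmost head = syllable 2.
Secondary stress on 4, 6: ma:.ˈpu:.mu:d.ˌme:.po.ˌbi.

primary 2, secondary 4, 6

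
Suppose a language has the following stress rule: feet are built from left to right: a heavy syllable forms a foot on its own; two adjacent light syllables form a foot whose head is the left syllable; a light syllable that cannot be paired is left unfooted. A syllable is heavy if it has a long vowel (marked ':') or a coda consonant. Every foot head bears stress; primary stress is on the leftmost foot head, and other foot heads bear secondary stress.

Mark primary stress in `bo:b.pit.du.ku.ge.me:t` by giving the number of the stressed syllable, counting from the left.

Weights: 1 bo:b H, 2 pit H, 3 du L, 4 ku L, 5 ge L, 6 me:t H.
Parse left to right (heavy = foot alone; LL = one foot; stranded L unfooted): (ˈbo:b) (ˈpit) (ˈdu.ku) ge (ˈme:t).
Foot heads: 1, 2, 3, 6.
Primary stress on the leftmost head = syllable 1.
Primary stress: syllable 1 → ˈbo:b.pit.du.ku.ge.me:t.

1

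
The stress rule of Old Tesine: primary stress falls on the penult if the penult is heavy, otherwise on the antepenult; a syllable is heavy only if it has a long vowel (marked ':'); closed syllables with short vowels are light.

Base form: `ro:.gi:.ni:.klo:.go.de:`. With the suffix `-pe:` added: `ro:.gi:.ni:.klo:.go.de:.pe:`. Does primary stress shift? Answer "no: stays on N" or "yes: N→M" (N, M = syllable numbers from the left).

Base `ro:.gi:.ni:.klo:.go.de:` (6 syllables):
  Weights: 4 klo: H, 5 go L, 6 de: H.
  The penult (syllable 5, go) is light, so stress falls on the antepenult (syllable 4, klo:).
  → primary stress on syllable 4.
Suffixed `ro:.gi:.ni:.klo:.go.de:.pe:` (7 syllables):
  Weights: 5 go L, 6 de: H, 7 pe: H.
  The penult (syllable 6, de:) is heavy, so it takes stress.
  → primary stress on syllable 6.

yes: 4→6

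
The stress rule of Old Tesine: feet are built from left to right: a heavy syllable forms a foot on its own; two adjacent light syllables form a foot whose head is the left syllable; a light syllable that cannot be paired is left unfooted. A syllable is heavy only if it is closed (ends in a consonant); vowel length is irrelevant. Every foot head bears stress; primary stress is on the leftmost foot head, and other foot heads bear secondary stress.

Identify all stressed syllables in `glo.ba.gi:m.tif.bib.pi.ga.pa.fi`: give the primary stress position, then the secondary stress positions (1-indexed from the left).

Weights: 1 glo L, 2 ba L, 3 gi:m H, 4 tif H, 5 bib H, 6 pi L, 7 ga L, 8 pa L, 9 fi L.
Parse left to right (heavy = foot alone; LL = one foot; stranded L unfooted): (ˈglo.ba) (ˈgi:m) (ˈtif) (ˈbib) (ˈpi.ga) (ˈpa.fi).
Foot heads: 1, 3, 4, 5, 6, 8.
Primary stress on the leftmost head = syllable 1.
Secondary stress on 3, 4, 5, 6, 8: ˈglo.ba.ˌgi:m.ˌtif.ˌbib.ˌpi.ga.ˌpa.fi.

primary 1, secondary 3, 4, 5, 6, 8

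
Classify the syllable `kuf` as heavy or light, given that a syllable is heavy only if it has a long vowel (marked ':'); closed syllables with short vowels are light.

`kuf`: short vowel, closed (coda /f/). Short vowel → light.

light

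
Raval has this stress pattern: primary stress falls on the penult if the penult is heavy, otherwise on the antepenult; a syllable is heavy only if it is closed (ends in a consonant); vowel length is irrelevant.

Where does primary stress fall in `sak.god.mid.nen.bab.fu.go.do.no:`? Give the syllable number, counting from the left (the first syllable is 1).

Weights: 7 go L, 8 do L, 9 no: L.
The penult (syllable 8, do) is light, so stress falls on the antepenult (syllable 7, go).
Primary stress: syllable 7 → sak.god.mid.nen.bab.fu.ˈgo.do.no:.

7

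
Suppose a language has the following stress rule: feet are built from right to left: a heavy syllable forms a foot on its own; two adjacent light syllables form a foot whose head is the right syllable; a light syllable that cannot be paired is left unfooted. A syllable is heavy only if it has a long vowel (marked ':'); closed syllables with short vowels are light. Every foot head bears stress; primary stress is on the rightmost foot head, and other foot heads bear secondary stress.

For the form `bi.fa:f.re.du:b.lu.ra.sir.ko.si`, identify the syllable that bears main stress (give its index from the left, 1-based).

9

Weights: 1 bi L, 2 fa:f H, 3 re L, 4 du:b H, 5 lu L, 6 ra L, 7 sir L, 8 ko L, 9 si L.
Parse right to left (heavy = foot alone; LL = one foot; stranded L unfooted): bi (ˈfa:f) re (ˈdu:b) lu (ra.ˈsir) (ko.ˈsi).
Foot heads: 2, 4, 7, 9.
Primary stress on the rightmost head = syllable 9.
Primary stress: syllable 9 → bi.fa:f.re.du:b.lu.ra.sir.ko.ˈsi.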